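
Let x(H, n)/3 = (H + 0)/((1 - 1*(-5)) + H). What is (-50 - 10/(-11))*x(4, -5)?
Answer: -648/11 ≈ -58.909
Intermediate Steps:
x(H, n) = 3*H/(6 + H) (x(H, n) = 3*((H + 0)/((1 - 1*(-5)) + H)) = 3*(H/((1 + 5) + H)) = 3*(H/(6 + H)) = 3*H/(6 + H))
(-50 - 10/(-11))*x(4, -5) = (-50 - 10/(-11))*(3*4/(6 + 4)) = (-50 - 10*(-1/11))*(3*4/10) = (-50 + 10/11)*(3*4*(1/10)) = -540/11*6/5 = -648/11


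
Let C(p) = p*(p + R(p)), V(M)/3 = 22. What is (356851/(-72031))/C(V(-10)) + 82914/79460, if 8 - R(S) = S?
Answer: 71024099543/68682999120 ≈ 1.0341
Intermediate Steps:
V(M) = 66 (V(M) = 3*22 = 66)
R(S) = 8 - S
C(p) = 8*p (C(p) = p*(p + (8 - p)) = p*8 = 8*p)
(356851/(-72031))/C(V(-10)) + 82914/79460 = (356851/(-72031))/((8*66)) + 82914/79460 = (356851*(-1/72031))/528 + 82914*(1/79460) = -356851/72031*1/528 + 41457/39730 = -32441/3457488 + 41457/39730 = 71024099543/68682999120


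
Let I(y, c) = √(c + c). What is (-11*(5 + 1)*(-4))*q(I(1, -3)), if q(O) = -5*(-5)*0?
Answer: 0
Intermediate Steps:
I(y, c) = √2*√c (I(y, c) = √(2*c) = √2*√c)
q(O) = 0 (q(O) = 25*0 = 0)
(-11*(5 + 1)*(-4))*q(I(1, -3)) = -11*(5 + 1)*(-4)*0 = -66*(-4)*0 = -11*(-24)*0 = 264*0 = 0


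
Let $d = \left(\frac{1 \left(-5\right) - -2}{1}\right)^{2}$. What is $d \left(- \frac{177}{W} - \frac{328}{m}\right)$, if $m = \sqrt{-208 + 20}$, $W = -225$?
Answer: $\frac{177}{25} + \frac{1476 i \sqrt{47}}{47} \approx 7.08 + 215.3 i$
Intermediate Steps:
$m = 2 i \sqrt{47}$ ($m = \sqrt{-188} = 2 i \sqrt{47} \approx 13.711 i$)
$d = 9$ ($d = \left(\left(-5 + 2\right) 1\right)^{2} = \left(\left(-3\right) 1\right)^{2} = \left(-3\right)^{2} = 9$)
$d \left(- \frac{177}{W} - \frac{328}{m}\right) = 9 \left(- \frac{177}{-225} - \frac{328}{2 i \sqrt{47}}\right) = 9 \left(\left(-177\right) \left(- \frac{1}{225}\right) - 328 \left(- \frac{i \sqrt{47}}{94}\right)\right) = 9 \left(\frac{59}{75} + \frac{164 i \sqrt{47}}{47}\right) = \frac{177}{25} + \frac{1476 i \sqrt{47}}{47}$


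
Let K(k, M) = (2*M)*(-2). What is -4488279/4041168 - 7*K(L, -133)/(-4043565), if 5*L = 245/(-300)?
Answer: -6044532855001/5446908494640 ≈ -1.1097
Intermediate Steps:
L = -49/300 (L = (245/(-300))/5 = (245*(-1/300))/5 = (1/5)*(-49/60) = -49/300 ≈ -0.16333)
K(k, M) = -4*M
-4488279/4041168 - 7*K(L, -133)/(-4043565) = -4488279/4041168 - (-28)*(-133)/(-4043565) = -4488279*1/4041168 - 7*532*(-1/4043565) = -1496093/1347056 - 3724*(-1/4043565) = -1496093/1347056 + 3724/4043565 = -6044532855001/5446908494640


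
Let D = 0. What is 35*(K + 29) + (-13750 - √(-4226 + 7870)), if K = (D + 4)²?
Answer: -12175 - 2*√911 ≈ -12235.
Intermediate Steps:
K = 16 (K = (0 + 4)² = 4² = 16)
35*(K + 29) + (-13750 - √(-4226 + 7870)) = 35*(16 + 29) + (-13750 - √(-4226 + 7870)) = 35*45 + (-13750 - √3644) = 1575 + (-13750 - 2*√911) = -12175 - 2*√911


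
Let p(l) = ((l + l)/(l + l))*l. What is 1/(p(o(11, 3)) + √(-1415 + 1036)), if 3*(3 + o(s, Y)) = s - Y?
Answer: -3/3412 - 9*I*√379/3412 ≈ -0.00087925 - 0.051351*I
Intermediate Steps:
o(s, Y) = -3 - Y/3 + s/3 (o(s, Y) = -3 + (s - Y)/3 = -3 + (-Y/3 + s/3) = -3 - Y/3 + s/3)
p(l) = l (p(l) = ((2*l)/((2*l)))*l = ((2*l)*(1/(2*l)))*l = 1*l = l)
1/(p(o(11, 3)) + √(-1415 + 1036)) = 1/((-3 - ⅓*3 + (⅓)*11) + √(-1415 + 1036)) = 1/((-3 - 1 + 11/3) + √(-379)) = 1/(-⅓ + I*√379)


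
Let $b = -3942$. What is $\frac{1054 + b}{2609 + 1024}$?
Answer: $- \frac{2888}{3633} \approx -0.79494$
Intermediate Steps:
$\frac{1054 + b}{2609 + 1024} = \frac{1054 - 3942}{2609 + 1024} = - \frac{2888}{3633}$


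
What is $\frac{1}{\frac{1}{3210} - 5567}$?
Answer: $- \frac{3210}{17870069} \approx -0.00017963$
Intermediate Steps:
$\frac{1}{\frac{1}{3210} - 5567} = \frac{1}{- \frac{17870069}{3210}} = - \frac{3210}{17870069}$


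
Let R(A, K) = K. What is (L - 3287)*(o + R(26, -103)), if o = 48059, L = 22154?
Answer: 904785852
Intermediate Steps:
(L - 3287)*(o + R(26, -103)) = (22154 - 3287)*(48059 - 103) = 18867*47956 = 904785852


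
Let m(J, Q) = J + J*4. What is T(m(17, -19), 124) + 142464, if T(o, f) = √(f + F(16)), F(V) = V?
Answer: 142464 + 2*√35 ≈ 1.4248e+5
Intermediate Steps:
m(J, Q) = 5*J (m(J, Q) = J + 4*J = 5*J)
T(o, f) = √(16 + f) (T(o, f) = √(f + 16) = √(16 + f))
T(m(17, -19), 124) + 142464 = √(16 + 124) + 142464 = √140 + 142464 = 2*√35 + 142464 = 142464 + 2*√35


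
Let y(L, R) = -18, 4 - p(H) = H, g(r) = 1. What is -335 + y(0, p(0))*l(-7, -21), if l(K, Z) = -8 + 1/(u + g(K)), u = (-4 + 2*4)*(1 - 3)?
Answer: -1319/7 ≈ -188.43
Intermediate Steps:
u = -8 (u = (-4 + 8)*(-2) = 4*(-2) = -8)
p(H) = 4 - H
l(K, Z) = -57/7 (l(K, Z) = -8 + 1/(-8 + 1) = -8 + 1/(-7) = -8 - ⅐ = -57/7)
-335 + y(0, p(0))*l(-7, -21) = -335 - 18*(-57/7) = -335 + 1026/7 = -1319/7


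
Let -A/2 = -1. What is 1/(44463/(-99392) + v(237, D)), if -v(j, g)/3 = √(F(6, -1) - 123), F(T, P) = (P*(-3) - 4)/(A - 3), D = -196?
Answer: -1473088832/3616288683147 + 9878769664*I*√122/3616288683147 ≈ -0.00040735 + 0.030173*I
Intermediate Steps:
A = 2 (A = -2*(-1) = 2)
F(T, P) = 4 + 3*P (F(T, P) = (P*(-3) - 4)/(2 - 3) = (-3*P - 4)/(-1) = (-4 - 3*P)*(-1) = 4 + 3*P)
v(j, g) = -3*I*√122 (v(j, g) = -3*√((4 + 3*(-1)) - 123) = -3*√((4 - 3) - 123) = -3*√(1 - 123) = -3*I*√122)
1/(44463/(-99392) + v(237, D)) = 1/(44463/(-99392) - 3*I*√122) = 1/(44463*(-1/99392) - 3*I*√122) = 1/(-44463/99392 - 3*I*√122)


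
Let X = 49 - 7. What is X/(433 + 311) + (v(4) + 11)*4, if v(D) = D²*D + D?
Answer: 39191/124 ≈ 316.06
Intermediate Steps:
v(D) = D + D³ (v(D) = D³ + D = D + D³)
X = 42
X/(433 + 311) + (v(4) + 11)*4 = 42/(433 + 311) + ((4 + 4³) + 11)*4 = 42/744 + ((4 + 64) + 11)*4 = 42*(1/744) + (68 + 11)*4 = 7/124 + 79*4 = 7/124 + 316 = 39191/124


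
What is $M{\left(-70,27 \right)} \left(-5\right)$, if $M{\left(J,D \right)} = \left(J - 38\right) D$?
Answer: $14580$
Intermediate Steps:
$M{\left(J,D \right)} = D \left(-38 + J\right)$ ($M{\left(J,D \right)} = \left(-38 + J\right) D = D \left(-38 + J\right)$)
$M{\left(-70,27 \right)} \left(-5\right) = 27 \left(-38 - 70\right) \left(-5\right) = 27 \left(-108\right) \left(-5\right) = \left(-2916\right) \left(-5\right) = 14580$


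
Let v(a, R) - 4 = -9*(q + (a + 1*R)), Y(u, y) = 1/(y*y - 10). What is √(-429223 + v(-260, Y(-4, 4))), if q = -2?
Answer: 5*I*√68298/2 ≈ 653.35*I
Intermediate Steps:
Y(u, y) = 1/(-10 + y²) (Y(u, y) = 1/(y² - 10) = 1/(-10 + y²))
v(a, R) = 22 - 9*R - 9*a (v(a, R) = 4 - 9*(-2 + (a + 1*R)) = 4 - 9*(-2 + (a + R)) = 4 - 9*(-2 + (R + a)) = 4 - 9*(-2 + R + a) = 4 + (18 - 9*R - 9*a) = 22 - 9*R - 9*a)
√(-429223 + v(-260, Y(-4, 4))) = √(-429223 + (22 - 9/(-10 + 4²) - 9*(-260))) = √(-429223 + (22 - 9/(-10 + 16) + 2340)) = √(-429223 + (22 - 9/6 + 2340)) = √(-429223 + (22 - 9*⅙ + 2340)) = √(-429223 + (22 - 3/2 + 2340)) = √(-429223 + 4721/2) = √(-853725/2) = 5*I*√68298/2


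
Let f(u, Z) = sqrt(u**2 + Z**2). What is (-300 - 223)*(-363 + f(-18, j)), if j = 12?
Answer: 189849 - 3138*sqrt(13) ≈ 1.7853e+5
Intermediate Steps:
f(u, Z) = sqrt(Z**2 + u**2)
(-300 - 223)*(-363 + f(-18, j)) = (-300 - 223)*(-363 + sqrt(12**2 + (-18)**2)) = -523*(-363 + sqrt(144 + 324)) = -523*(-363 + sqrt(468)) = -523*(-363 + 6*sqrt(13)) = 189849 - 3138*sqrt(13)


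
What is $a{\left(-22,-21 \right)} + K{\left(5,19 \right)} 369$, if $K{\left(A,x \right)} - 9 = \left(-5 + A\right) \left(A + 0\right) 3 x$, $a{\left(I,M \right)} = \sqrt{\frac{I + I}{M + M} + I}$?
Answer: $3321 + \frac{2 i \sqrt{2310}}{21} \approx 3321.0 + 4.5774 i$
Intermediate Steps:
$a{\left(I,M \right)} = \sqrt{I + \frac{I}{M}}$ ($a{\left(I,M \right)} = \sqrt{\frac{2 I}{2 M} + I} = \sqrt{2 I \frac{1}{2 M} + I} = \sqrt{\frac{I}{M} + I} = \sqrt{I + \frac{I}{M}}$)
$K{\left(A,x \right)} = 9 + 3 A x \left(-5 + A\right)$ ($K{\left(A,x \right)} = 9 + \left(-5 + A\right) \left(A + 0\right) 3 x = 9 + \left(-5 + A\right) A 3 x = 9 + A \left(-5 + A\right) 3 x = 9 + 3 A \left(-5 + A\right) x = 9 + 3 A x \left(-5 + A\right)$)
$a{\left(-22,-21 \right)} + K{\left(5,19 \right)} 369 = \sqrt{-22 - \frac{22}{-21}} + \left(9 - 75 \cdot 19 + 3 \cdot 19 \cdot 5^{2}\right) 369 = \sqrt{-22 - - \frac{22}{21}} + \left(9 - 1425 + 3 \cdot 19 \cdot 25\right) 369 = \sqrt{-22 + \frac{22}{21}} + \left(9 - 1425 + 1425\right) 369 = \sqrt{- \frac{440}{21}} + 9 \cdot 369 = \frac{2 i \sqrt{2310}}{21} + 3321 = 3321 + \frac{2 i \sqrt{2310}}{21}$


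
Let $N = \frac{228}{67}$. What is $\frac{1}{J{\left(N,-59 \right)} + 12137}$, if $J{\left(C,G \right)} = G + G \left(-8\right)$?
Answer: $\frac{1}{12550} \approx 7.9681 \cdot 10^{-5}$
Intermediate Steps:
$N = \frac{228}{67}$ ($N = 228 \cdot \frac{1}{67} = \frac{228}{67} \approx 3.403$)
$J{\left(C,G \right)} = - 7 G$ ($J{\left(C,G \right)} = G - 8 G = - 7 G$)
$\frac{1}{J{\left(N,-59 \right)} + 12137} = \frac{1}{\left(-7\right) \left(-59\right) + 12137} = \frac{1}{413 + 12137} = \frac{1}{12550}$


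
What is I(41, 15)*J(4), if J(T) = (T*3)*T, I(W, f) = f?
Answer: 720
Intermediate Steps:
J(T) = 3*T² (J(T) = (3*T)*T = 3*T²)
I(41, 15)*J(4) = 15*(3*4²) = 15*(3*16) = 15*48 = 720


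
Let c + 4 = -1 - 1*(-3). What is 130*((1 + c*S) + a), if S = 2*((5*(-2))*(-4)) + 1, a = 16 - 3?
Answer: -19240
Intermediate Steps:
a = 13
c = -2 (c = -4 + (-1 - 1*(-3)) = -4 + (-1 + 3) = -4 + 2 = -2)
S = 81 (S = 2*(-10*(-4)) + 1 = 2*40 + 1 = 80 + 1 = 81)
130*((1 + c*S) + a) = 130*((1 - 2*81) + 13) = 130*((1 - 162) + 13) = 130*(-161 + 13) = 130*(-148) = -19240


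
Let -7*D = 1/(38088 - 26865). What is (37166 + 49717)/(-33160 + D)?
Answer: -6825615363/2605082761 ≈ -2.6201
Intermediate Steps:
D = -1/78561 (D = -1/(7*(38088 - 26865)) = -⅐/11223 = -⅐*1/11223 = -1/78561 ≈ -1.2729e-5)
(37166 + 49717)/(-33160 + D) = (37166 + 49717)/(-33160 - 1/78561) = 86883/(-2605082761/78561) = 86883*(-78561/2605082761) = -6825615363/2605082761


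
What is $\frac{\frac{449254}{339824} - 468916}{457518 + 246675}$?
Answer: $- \frac{79674230765}{119650841016} \approx -0.66589$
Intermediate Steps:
$\frac{\frac{449254}{339824} - 468916}{457518 + 246675} = \frac{449254 \cdot \frac{1}{339824} - 468916}{704193} = \left(\frac{224627}{169912} - 468916\right) \frac{1}{704193} = \left(- \frac{79674230765}{169912}\right) \frac{1}{704193} = - \frac{79674230765}{119650841016}$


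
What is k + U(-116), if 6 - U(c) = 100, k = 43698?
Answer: 43604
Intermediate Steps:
U(c) = -94 (U(c) = 6 - 1*100 = 6 - 100 = -94)
k + U(-116) = 43698 - 94 = 43604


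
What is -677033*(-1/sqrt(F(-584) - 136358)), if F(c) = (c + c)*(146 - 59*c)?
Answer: -677033*I*sqrt(40551494)/40551494 ≈ -106.32*I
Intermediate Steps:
F(c) = 2*c*(146 - 59*c) (F(c) = (2*c)*(146 - 59*c) = 2*c*(146 - 59*c))
-677033*(-1/sqrt(F(-584) - 136358)) = -677033*(-1/sqrt(2*(-584)*(146 - 59*(-584)) - 136358)) = -677033*(-1/sqrt(2*(-584)*(146 + 34456) - 136358)) = -677033*(-1/sqrt(2*(-584)*34602 - 136358)) = -677033*(-1/sqrt(-40415136 - 136358)) = -677033*I*sqrt(40551494)/40551494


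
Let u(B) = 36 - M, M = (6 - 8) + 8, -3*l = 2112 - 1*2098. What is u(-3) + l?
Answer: 76/3 ≈ 25.333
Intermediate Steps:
l = -14/3 (l = -(2112 - 1*2098)/3 = -(2112 - 2098)/3 = -⅓*14 = -14/3 ≈ -4.6667)
M = 6 (M = -2 + 8 = 6)
u(B) = 30 (u(B) = 36 - 1*6 = 36 - 6 = 30)
u(-3) + l = 30 - 14/3 = 76/3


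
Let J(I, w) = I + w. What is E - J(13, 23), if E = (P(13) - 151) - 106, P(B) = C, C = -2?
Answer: -295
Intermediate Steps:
P(B) = -2
E = -259 (E = (-2 - 151) - 106 = -153 - 106 = -259)
E - J(13, 23) = -259 - (13 + 23) = -259 - 1*36 = -259 - 36 = -295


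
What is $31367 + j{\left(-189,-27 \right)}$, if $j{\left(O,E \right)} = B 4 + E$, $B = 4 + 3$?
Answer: $31368$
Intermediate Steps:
$B = 7$
$j{\left(O,E \right)} = 28 + E$ ($j{\left(O,E \right)} = 7 \cdot 4 + E = 28 + E$)
$31367 + j{\left(-189,-27 \right)} = 31367 + \left(28 - 27\right) = 31367 + 1 = 31368$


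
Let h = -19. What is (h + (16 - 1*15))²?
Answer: 324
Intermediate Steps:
(h + (16 - 1*15))² = (-19 + (16 - 1*15))² = (-19 + (16 - 15))² = (-19 + 1)² = (-18)² = 324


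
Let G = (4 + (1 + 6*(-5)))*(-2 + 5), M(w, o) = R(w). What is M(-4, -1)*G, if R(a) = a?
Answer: 300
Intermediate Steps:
M(w, o) = w
G = -75 (G = (4 + (1 - 30))*3 = (4 - 29)*3 = -25*3 = -75)
M(-4, -1)*G = -4*(-75) = 300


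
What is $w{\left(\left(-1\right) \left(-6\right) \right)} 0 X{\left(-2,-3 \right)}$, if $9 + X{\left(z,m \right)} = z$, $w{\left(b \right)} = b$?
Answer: $0$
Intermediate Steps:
$X{\left(z,m \right)} = -9 + z$
$w{\left(\left(-1\right) \left(-6\right) \right)} 0 X{\left(-2,-3 \right)} = \left(-1\right) \left(-6\right) 0 \left(-9 - 2\right) = 6 \cdot 0 \left(-11\right) = 0 \left(-11\right) = 0$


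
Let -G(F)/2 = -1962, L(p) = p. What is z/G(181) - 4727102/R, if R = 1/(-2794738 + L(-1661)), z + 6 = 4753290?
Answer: 4322568301359353/327 ≈ 1.3219e+13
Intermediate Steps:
z = 4753284 (z = -6 + 4753290 = 4753284)
R = -1/2796399 (R = 1/(-2794738 - 1661) = 1/(-2796399) = -1/2796399 ≈ -3.5760e-7)
G(F) = 3924 (G(F) = -2*(-1962) = 3924)
z/G(181) - 4727102/R = 4753284/3924 - 4727102/(-1/2796399) = 4753284*(1/3924) - 4727102*(-2796399) = 396107/327 + 13218863305698 = 4322568301359353/327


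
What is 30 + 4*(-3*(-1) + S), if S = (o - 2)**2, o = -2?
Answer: 106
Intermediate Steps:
S = 16 (S = (-2 - 2)**2 = (-4)**2 = 16)
30 + 4*(-3*(-1) + S) = 30 + 4*(-3*(-1) + 16) = 30 + 4*(3 + 16) = 30 + 4*19 = 30 + 76 = 106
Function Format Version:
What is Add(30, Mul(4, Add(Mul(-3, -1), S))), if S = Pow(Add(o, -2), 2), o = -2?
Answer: 106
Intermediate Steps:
S = 16 (S = Pow(Add(-2, -2), 2) = Pow(-4, 2) = 16)
Add(30, Mul(4, Add(Mul(-3, -1), S))) = Add(30, Mul(4, Add(Mul(-3, -1), 16))) = Add(30, Mul(4, Add(3, 16))) = Add(30, Mul(4, 19)) = Add(30, 76) = 106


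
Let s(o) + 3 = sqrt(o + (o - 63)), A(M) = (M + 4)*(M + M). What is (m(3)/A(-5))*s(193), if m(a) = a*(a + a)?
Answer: -27/5 + 9*sqrt(323)/5 ≈ 26.950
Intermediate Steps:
m(a) = 2*a**2 (m(a) = a*(2*a) = 2*a**2)
A(M) = 2*M*(4 + M) (A(M) = (4 + M)*(2*M) = 2*M*(4 + M))
s(o) = -3 + sqrt(-63 + 2*o) (s(o) = -3 + sqrt(o + (o - 63)) = -3 + sqrt(o + (-63 + o)) = -3 + sqrt(-63 + 2*o))
(m(3)/A(-5))*s(193) = ((2*3**2)/((2*(-5)*(4 - 5))))*(-3 + sqrt(-63 + 2*193)) = ((2*9)/((2*(-5)*(-1))))*(-3 + sqrt(-63 + 386)) = (18/10)*(-3 + sqrt(323)) = (18*(1/10))*(-3 + sqrt(323)) = 9*(-3 + sqrt(323))/5 = -27/5 + 9*sqrt(323)/5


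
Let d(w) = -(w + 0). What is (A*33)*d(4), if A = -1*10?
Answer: 1320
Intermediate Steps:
d(w) = -w
A = -10
(A*33)*d(4) = (-10*33)*(-1*4) = -330*(-4) = 1320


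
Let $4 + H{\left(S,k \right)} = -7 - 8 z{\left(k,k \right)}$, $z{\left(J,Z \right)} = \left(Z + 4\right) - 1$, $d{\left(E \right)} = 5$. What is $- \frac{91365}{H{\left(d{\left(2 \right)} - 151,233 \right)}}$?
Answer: $\frac{30455}{633} \approx 48.112$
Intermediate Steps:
$z{\left(J,Z \right)} = 3 + Z$ ($z{\left(J,Z \right)} = \left(4 + Z\right) - 1 = 3 + Z$)
$H{\left(S,k \right)} = -35 - 8 k$ ($H{\left(S,k \right)} = -4 - \left(7 + 8 \left(3 + k\right)\right) = -4 - \left(31 + 8 k\right) = -35 - 8 k$)
$- \frac{91365}{H{\left(d{\left(2 \right)} - 151,233 \right)}} = - \frac{91365}{-35 - 1864} = - \frac{91365}{-1899} = \left(-91365\right) \left(- \frac{1}{1899}\right) = \frac{30455}{633}$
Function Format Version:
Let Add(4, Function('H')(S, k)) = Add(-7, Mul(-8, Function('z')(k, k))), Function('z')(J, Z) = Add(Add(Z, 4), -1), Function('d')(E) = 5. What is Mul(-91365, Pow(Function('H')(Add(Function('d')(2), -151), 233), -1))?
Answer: Rational(30455, 633) ≈ 48.112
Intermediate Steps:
Function('z')(J, Z) = Add(3, Z) (Function('z')(J, Z) = Add(Add(4, Z), -1) = Add(3, Z))
Function('H')(S, k) = Add(-35, Mul(-8, k)) (Function('H')(S, k) = Add(-4, Add(-7, Mul(-8, Add(3, k)))) = Add(-4, Add(-7, Add(-24, Mul(-8, k)))) = Add(-4, Add(-31, Mul(-8, k))) = Add(-35, Mul(-8, k)))
Mul(-91365, Pow(Function('H')(Add(Function('d')(2), -151), 233), -1)) = Mul(-91365, Pow(Add(-35, Mul(-8, 233)), -1)) = Mul(-91365, Pow(Add(-35, -1864), -1)) = Mul(-91365, Pow(-1899, -1)) = Mul(-91365, Rational(-1, 1899)) = Rational(30455, 633)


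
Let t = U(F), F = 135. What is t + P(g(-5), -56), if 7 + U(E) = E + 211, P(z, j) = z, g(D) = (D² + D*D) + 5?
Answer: 394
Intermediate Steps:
g(D) = 5 + 2*D² (g(D) = (D² + D²) + 5 = 2*D² + 5 = 5 + 2*D²)
U(E) = 204 + E (U(E) = -7 + (E + 211) = -7 + (211 + E) = 204 + E)
t = 339 (t = 204 + 135 = 339)
t + P(g(-5), -56) = 339 + (5 + 2*(-5)²) = 339 + (5 + 2*25) = 339 + (5 + 50) = 339 + 55 = 394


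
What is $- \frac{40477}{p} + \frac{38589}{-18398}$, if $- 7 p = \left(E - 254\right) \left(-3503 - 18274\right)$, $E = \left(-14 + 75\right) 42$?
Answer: $- \frac{8171205017}{3885326436} \approx -2.1031$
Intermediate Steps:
$E = 2562$ ($E = 61 \cdot 42 = 2562$)
$p = 7180188$ ($p = - \frac{\left(2562 - 254\right) \left(-3503 - 18274\right)}{7} = - \frac{2308 \left(-21777\right)}{7} = \left(- \frac{1}{7}\right) \left(-50261316\right) = 7180188$)
$- \frac{40477}{p} + \frac{38589}{-18398} = - \frac{40477}{7180188} + \frac{38589}{-18398} = \left(-40477\right) \frac{1}{7180188} + 38589 \left(- \frac{1}{18398}\right) = - \frac{2381}{422364} - \frac{38589}{18398} = - \frac{8171205017}{3885326436}$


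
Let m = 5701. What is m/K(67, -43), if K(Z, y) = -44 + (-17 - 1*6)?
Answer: -5701/67 ≈ -85.090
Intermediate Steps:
K(Z, y) = -67 (K(Z, y) = -44 + (-17 - 6) = -44 - 23 = -67)
m/K(67, -43) = 5701/(-67) = 5701*(-1/67) = -5701/67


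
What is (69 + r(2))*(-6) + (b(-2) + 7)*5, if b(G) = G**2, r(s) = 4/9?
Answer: -1085/3 ≈ -361.67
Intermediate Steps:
r(s) = 4/9 (r(s) = 4*(1/9) = 4/9)
(69 + r(2))*(-6) + (b(-2) + 7)*5 = (69 + 4/9)*(-6) + ((-2)**2 + 7)*5 = (625/9)*(-6) + (4 + 7)*5 = -1250/3 + 11*5 = -1250/3 + 55 = -1085/3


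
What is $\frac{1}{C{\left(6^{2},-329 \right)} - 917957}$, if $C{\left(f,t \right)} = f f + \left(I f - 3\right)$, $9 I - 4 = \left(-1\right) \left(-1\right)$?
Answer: $- \frac{1}{916644} \approx -1.0909 \cdot 10^{-6}$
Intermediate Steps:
$I = \frac{5}{9}$ ($I = \frac{4}{9} + \frac{\left(-1\right) \left(-1\right)}{9} = \frac{4}{9} + \frac{1}{9} \cdot 1 = \frac{4}{9} + \frac{1}{9} = \frac{5}{9} \approx 0.55556$)
$C{\left(f,t \right)} = -3 + f^{2} + \frac{5 f}{9}$ ($C{\left(f,t \right)} = f f + \left(\frac{5 f}{9} - 3\right) = f^{2} + \left(-3 + \frac{5 f}{9}\right) = -3 + f^{2} + \frac{5 f}{9}$)
$\frac{1}{C{\left(6^{2},-329 \right)} - 917957} = \frac{1}{\left(-3 + \left(6^{2}\right)^{2} + \frac{5 \cdot 6^{2}}{9}\right) - 917957} = \frac{1}{\left(-3 + 36^{2} + \frac{5}{9} \cdot 36\right) - 917957} = \frac{1}{\left(-3 + 1296 + 20\right) - 917957} = \frac{1}{1313 - 917957} = \frac{1}{-916644} = - \frac{1}{916644}$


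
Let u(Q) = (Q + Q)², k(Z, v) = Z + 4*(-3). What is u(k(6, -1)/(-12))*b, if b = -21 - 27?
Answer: -48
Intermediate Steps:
k(Z, v) = -12 + Z (k(Z, v) = Z - 12 = -12 + Z)
u(Q) = 4*Q² (u(Q) = (2*Q)² = 4*Q²)
b = -48
u(k(6, -1)/(-12))*b = (4*((-12 + 6)/(-12))²)*(-48) = (4*(-6*(-1/12))²)*(-48) = (4*(½)²)*(-48) = (4*(¼))*(-48) = 1*(-48) = -48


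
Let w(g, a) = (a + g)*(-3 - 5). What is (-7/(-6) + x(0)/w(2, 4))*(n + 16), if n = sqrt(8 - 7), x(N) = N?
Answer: 119/6 ≈ 19.833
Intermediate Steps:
w(g, a) = -8*a - 8*g (w(g, a) = (a + g)*(-8) = -8*a - 8*g)
n = 1 (n = sqrt(1) = 1)
(-7/(-6) + x(0)/w(2, 4))*(n + 16) = (-7/(-6) + 0/(-8*4 - 8*2))*(1 + 16) = (-7*(-1/6) + 0/(-32 - 16))*17 = (7/6 + 0/(-48))*17 = (7/6 + 0*(-1/48))*17 = (7/6 + 0)*17 = (7/6)*17 = 119/6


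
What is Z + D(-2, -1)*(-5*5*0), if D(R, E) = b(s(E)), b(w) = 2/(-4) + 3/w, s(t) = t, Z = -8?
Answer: -8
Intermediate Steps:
b(w) = -1/2 + 3/w (b(w) = 2*(-1/4) + 3/w = -1/2 + 3/w)
D(R, E) = (6 - E)/(2*E)
Z + D(-2, -1)*(-5*5*0) = -8 + ((1/2)*(6 - 1*(-1))/(-1))*(-5*5*0) = -8 + ((1/2)*(-1)*(6 + 1))*(-25*0) = -8 + ((1/2)*(-1)*7)*0 = -8 - 7/2*0 = -8 + 0 = -8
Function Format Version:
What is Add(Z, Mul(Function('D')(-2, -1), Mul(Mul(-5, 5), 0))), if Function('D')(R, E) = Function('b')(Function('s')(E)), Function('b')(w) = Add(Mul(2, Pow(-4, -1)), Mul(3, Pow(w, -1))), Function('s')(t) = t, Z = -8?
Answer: -8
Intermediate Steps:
Function('b')(w) = Add(Rational(-1, 2), Mul(3, Pow(w, -1))) (Function('b')(w) = Add(Mul(2, Rational(-1, 4)), Mul(3, Pow(w, -1))) = Add(Rational(-1, 2), Mul(3, Pow(w, -1))))
Function('D')(R, E) = Mul(Rational(1, 2), Pow(E, -1), Add(6, Mul(-1, E)))
Add(Z, Mul(Function('D')(-2, -1), Mul(Mul(-5, 5), 0))) = Add(-8, Mul(Mul(Rational(1, 2), Pow(-1, -1), Add(6, Mul(-1, -1))), Mul(Mul(-5, 5), 0))) = Add(-8, Mul(Mul(Rational(1, 2), -1, Add(6, 1)), Mul(-25, 0))) = Add(-8, Mul(Mul(Rational(1, 2), -1, 7), 0)) = Add(-8, Mul(Rational(-7, 2), 0)) = Add(-8, 0) = -8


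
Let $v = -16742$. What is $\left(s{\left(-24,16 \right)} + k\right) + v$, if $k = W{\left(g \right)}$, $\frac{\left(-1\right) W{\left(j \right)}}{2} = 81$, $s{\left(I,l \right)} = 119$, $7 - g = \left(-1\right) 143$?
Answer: $-16785$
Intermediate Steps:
$g = 150$ ($g = 7 - \left(-1\right) 143 = 7 - -143 = 7 + 143 = 150$)
$W{\left(j \right)} = -162$ ($W{\left(j \right)} = \left(-2\right) 81 = -162$)
$k = -162$
$\left(s{\left(-24,16 \right)} + k\right) + v = \left(119 - 162\right) - 16742 = -43 - 16742 = -16785$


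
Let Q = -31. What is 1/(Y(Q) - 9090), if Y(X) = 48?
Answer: -1/9042 ≈ -0.00011060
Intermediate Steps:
1/(Y(Q) - 9090) = 1/(48 - 9090) = 1/(-9042) = -1/9042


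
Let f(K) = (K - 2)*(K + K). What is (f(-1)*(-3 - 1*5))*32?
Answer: -1536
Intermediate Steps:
f(K) = 2*K*(-2 + K) (f(K) = (-2 + K)*(2*K) = 2*K*(-2 + K))
(f(-1)*(-3 - 1*5))*32 = ((2*(-1)*(-2 - 1))*(-3 - 1*5))*32 = ((2*(-1)*(-3))*(-3 - 5))*32 = (6*(-8))*32 = -48*32 = -1536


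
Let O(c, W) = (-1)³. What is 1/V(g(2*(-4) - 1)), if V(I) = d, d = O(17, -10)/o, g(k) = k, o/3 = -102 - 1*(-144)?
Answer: -126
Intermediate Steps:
O(c, W) = -1
o = 126 (o = 3*(-102 - 1*(-144)) = 3*(-102 + 144) = 3*42 = 126)
d = -1/126 ≈ -0.0079365
V(I) = -1/126
1/V(g(2*(-4) - 1)) = 1/(-1/126) = -126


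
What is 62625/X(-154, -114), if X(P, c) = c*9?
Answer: -20875/342 ≈ -61.038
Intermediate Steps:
X(P, c) = 9*c
62625/X(-154, -114) = 62625/((9*(-114))) = 62625/(-1026) = 62625*(-1/1026) = -20875/342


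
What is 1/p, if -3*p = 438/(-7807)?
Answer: 7807/146 ≈ 53.473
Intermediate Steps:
p = 146/7807 (p = -146/(-7807) = -146*(-1)/7807 = -⅓*(-438/7807) = 146/7807 ≈ 0.018701)
1/p = 1/(146/7807) = 7807/146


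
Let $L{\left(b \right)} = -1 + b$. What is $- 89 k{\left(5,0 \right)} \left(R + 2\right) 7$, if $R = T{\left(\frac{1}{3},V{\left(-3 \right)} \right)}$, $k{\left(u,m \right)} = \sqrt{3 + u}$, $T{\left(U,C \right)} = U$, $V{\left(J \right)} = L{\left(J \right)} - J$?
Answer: $- \frac{8722 \sqrt{2}}{3} \approx -4111.6$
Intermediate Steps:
$V{\left(J \right)} = -1$ ($V{\left(J \right)} = \left(-1 + J\right) - J = -1$)
$R = \frac{1}{3} \approx 0.33333$
$- 89 k{\left(5,0 \right)} \left(R + 2\right) 7 = - 89 \sqrt{3 + 5} \left(\frac{1}{3} + 2\right) 7 = - 89 \sqrt{8} \cdot \frac{7}{3} \cdot 7 = - 89 \cdot 2 \sqrt{2} \cdot \frac{7}{3} \cdot 7 = - 89 \frac{14 \sqrt{2}}{3} \cdot 7 = - \frac{1246 \sqrt{2}}{3} \cdot 7 = - \frac{8722 \sqrt{2}}{3}$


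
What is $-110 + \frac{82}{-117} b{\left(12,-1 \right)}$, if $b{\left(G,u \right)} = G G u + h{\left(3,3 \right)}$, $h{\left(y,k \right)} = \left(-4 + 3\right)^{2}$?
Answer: $- \frac{88}{9} \approx -9.7778$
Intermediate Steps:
$h{\left(y,k \right)} = 1$ ($h{\left(y,k \right)} = \left(-1\right)^{2} = 1$)
$b{\left(G,u \right)} = 1 + u G^{2}$ ($b{\left(G,u \right)} = G G u + 1 = G^{2} u + 1 = u G^{2} + 1 = 1 + u G^{2}$)
$-110 + \frac{82}{-117} b{\left(12,-1 \right)} = -110 + \frac{82}{-117} \left(1 - 12^{2}\right) = -110 + 82 \left(- \frac{1}{117}\right) \left(1 - 144\right) = -110 - \frac{82 \left(1 - 144\right)}{117} = -110 - - \frac{902}{9} = -110 + \frac{902}{9} = - \frac{88}{9}$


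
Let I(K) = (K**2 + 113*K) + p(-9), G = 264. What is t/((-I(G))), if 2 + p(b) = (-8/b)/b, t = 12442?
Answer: -503901/4030799 ≈ -0.12501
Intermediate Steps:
p(b) = -2 - 8/b**2 (p(b) = -2 + (-8/b)/b = -2 - 8/b**2)
I(K) = -170/81 + K**2 + 113*K (I(K) = (K**2 + 113*K) + (-2 - 8/(-9)**2) = (K**2 + 113*K) + (-2 - 8*1/81) = (K**2 + 113*K) + (-2 - 8/81) = (K**2 + 113*K) - 170/81 = -170/81 + K**2 + 113*K)
t/((-I(G))) = 12442/((-(-170/81 + 264**2 + 113*264))) = 12442/((-(-170/81 + 69696 + 29832))) = 12442/((-1*8061598/81)) = 12442/(-8061598/81) = 12442*(-81/8061598) = -503901/4030799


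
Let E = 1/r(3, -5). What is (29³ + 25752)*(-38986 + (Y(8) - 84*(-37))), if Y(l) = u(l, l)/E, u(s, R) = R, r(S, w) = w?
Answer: -1800964438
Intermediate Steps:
E = -⅕ (E = 1/(-5) = -⅕ ≈ -0.20000)
Y(l) = -5*l (Y(l) = l/(-⅕) = l*(-5) = -5*l)
(29³ + 25752)*(-38986 + (Y(8) - 84*(-37))) = (29³ + 25752)*(-38986 + (-5*8 - 84*(-37))) = (24389 + 25752)*(-38986 + (-40 + 3108)) = 50141*(-38986 + 3068) = 50141*(-35918) = -1800964438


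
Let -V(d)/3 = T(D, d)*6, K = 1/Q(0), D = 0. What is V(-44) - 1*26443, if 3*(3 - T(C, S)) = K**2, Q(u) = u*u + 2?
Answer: -52991/2 ≈ -26496.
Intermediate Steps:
Q(u) = 2 + u**2 (Q(u) = u**2 + 2 = 2 + u**2)
K = 1/2 (K = 1/(2 + 0**2) = 1/(2 + 0) = 1/2 ≈ 0.50000)
T(C, S) = 35/12 (T(C, S) = 3 - (1/2)**2/3 = 3 - 1/3*1/4 = 3 - 1/12 = 35/12)
V(d) = -105/2 (V(d) = -35*6/4 = -3*35/2 = -105/2)
V(-44) - 1*26443 = -105/2 - 1*26443 = -105/2 - 26443 = -52991/2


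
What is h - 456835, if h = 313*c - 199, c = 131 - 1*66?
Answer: -436689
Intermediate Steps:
c = 65 (c = 131 - 66 = 65)
h = 20146 (h = 313*65 - 199 = 20345 - 199 = 20146)
h - 456835 = 20146 - 456835 = -436689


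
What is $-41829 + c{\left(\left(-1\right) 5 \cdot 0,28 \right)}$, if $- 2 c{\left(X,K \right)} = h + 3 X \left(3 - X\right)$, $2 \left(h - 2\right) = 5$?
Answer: $- \frac{167325}{4} \approx -41831.0$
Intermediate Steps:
$h = \frac{9}{2}$ ($h = 2 + \frac{1}{2} \cdot 5 = 2 + \frac{5}{2} = \frac{9}{2} \approx 4.5$)
$c{\left(X,K \right)} = - \frac{9}{4} - \frac{3 X \left(3 - X\right)}{2}$ ($c{\left(X,K \right)} = - \frac{\frac{9}{2} + 3 X \left(3 - X\right)}{2} = - \frac{9}{4} - \frac{3 X \left(3 - X\right)}{2}$)
$-41829 + c{\left(\left(-1\right) 5 \cdot 0,28 \right)} = -41829 - \left(\frac{9}{4} + 0 + \frac{9}{2} \left(\left(-1\right) 5\right) 0\right) = -41829 - \left(\frac{9}{4} + 0 + \frac{9}{2} \left(-5\right) 0\right) = -41829 - \left(\frac{9}{4} - \frac{3 \cdot 0^{2}}{2}\right) = -41829 + \left(- \frac{9}{4} + 0 + \frac{3}{2} \cdot 0\right) = -41829 + \left(- \frac{9}{4} + 0 + 0\right) = -41829 - \frac{9}{4} = - \frac{167325}{4}$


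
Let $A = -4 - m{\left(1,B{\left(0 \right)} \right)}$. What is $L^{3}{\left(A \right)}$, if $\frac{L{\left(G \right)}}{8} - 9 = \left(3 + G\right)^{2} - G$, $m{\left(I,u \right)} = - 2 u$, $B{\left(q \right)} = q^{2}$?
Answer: $1404928$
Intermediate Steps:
$A = -4$ ($A = -4 - - 2 \cdot 0^{2} = -4 - \left(-2\right) 0 = -4 - 0 = -4 + 0 = -4$)
$L{\left(G \right)} = 72 - 8 G + 8 \left(3 + G\right)^{2}$ ($L{\left(G \right)} = 72 + 8 \left(\left(3 + G\right)^{2} - G\right) = 72 - \left(- 8 \left(3 + G\right)^{2} + 8 G\right) = 72 - 8 G + 8 \left(3 + G\right)^{2}$)
$L^{3}{\left(A \right)} = \left(72 - -32 + 8 \left(3 - 4\right)^{2}\right)^{3} = \left(72 + 32 + 8 \left(-1\right)^{2}\right)^{3} = \left(72 + 32 + 8 \cdot 1\right)^{3} = \left(72 + 32 + 8\right)^{3} = 112^{3} = 1404928$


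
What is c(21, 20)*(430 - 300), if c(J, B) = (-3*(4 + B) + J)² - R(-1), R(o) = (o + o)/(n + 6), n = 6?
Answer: 1014455/3 ≈ 3.3815e+5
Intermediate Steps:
R(o) = o/6 (R(o) = (o + o)/(6 + 6) = (2*o)/12 = (2*o)*(1/12) = o/6)
c(J, B) = ⅙ + (-12 + J - 3*B)² (c(J, B) = (-3*(4 + B) + J)² - (-1)/6 = ((-12 - 3*B) + J)² - 1*(-⅙) = (-12 + J - 3*B)² + ⅙ = ⅙ + (-12 + J - 3*B)²)
c(21, 20)*(430 - 300) = (⅙ + (12 - 1*21 + 3*20)²)*(430 - 300) = (⅙ + (12 - 21 + 60)²)*130 = (⅙ + 51²)*130 = (⅙ + 2601)*130 = (15607/6)*130 = 1014455/3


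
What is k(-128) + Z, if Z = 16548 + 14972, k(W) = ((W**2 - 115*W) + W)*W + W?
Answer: -3933536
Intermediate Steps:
k(W) = W + W*(W**2 - 114*W) (k(W) = (W**2 - 114*W)*W + W = W*(W**2 - 114*W) + W = W + W*(W**2 - 114*W))
Z = 31520
k(-128) + Z = -128*(1 + (-128)**2 - 114*(-128)) + 31520 = -128*(1 + 16384 + 14592) + 31520 = -128*30977 + 31520 = -3965056 + 31520 = -3933536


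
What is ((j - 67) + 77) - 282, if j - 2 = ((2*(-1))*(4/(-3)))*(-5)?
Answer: -850/3 ≈ -283.33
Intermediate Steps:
j = -34/3 (j = 2 + ((2*(-1))*(4/(-3)))*(-5) = 2 - 8*(-1)/3*(-5) = 2 - 2*(-4/3)*(-5) = 2 + (8/3)*(-5) = 2 - 40/3 = -34/3 ≈ -11.333)
((j - 67) + 77) - 282 = ((-34/3 - 67) + 77) - 282 = (-235/3 + 77) - 282 = -4/3 - 282 = -850/3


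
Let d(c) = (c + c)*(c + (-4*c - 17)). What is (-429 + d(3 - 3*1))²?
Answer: 184041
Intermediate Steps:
d(c) = 2*c*(-17 - 3*c) (d(c) = (2*c)*(c + (-17 - 4*c)) = (2*c)*(-17 - 3*c) = 2*c*(-17 - 3*c))
(-429 + d(3 - 3*1))² = (-429 - 2*(3 - 3*1)*(17 + 3*(3 - 3*1)))² = (-429 - 2*(3 - 3)*(17 + 3*(3 - 3)))² = (-429 - 2*0*(17 + 3*0))² = (-429 - 2*0*(17 + 0))² = (-429 - 2*0*17)² = (-429 + 0)² = (-429)² = 184041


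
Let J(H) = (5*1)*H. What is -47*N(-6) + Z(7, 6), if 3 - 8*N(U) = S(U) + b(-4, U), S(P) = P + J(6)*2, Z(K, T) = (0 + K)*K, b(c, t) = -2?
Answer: 2695/8 ≈ 336.88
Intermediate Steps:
Z(K, T) = K**2 (Z(K, T) = K*K = K**2)
J(H) = 5*H
S(P) = 60 + P (S(P) = P + (5*6)*2 = P + 30*2 = P + 60 = 60 + P)
N(U) = -55/8 - U/8 (N(U) = 3/8 - ((60 + U) - 2)/8 = 3/8 - (58 + U)/8 = 3/8 + (-29/4 - U/8) = -55/8 - U/8)
-47*N(-6) + Z(7, 6) = -47*(-55/8 - 1/8*(-6)) + 7**2 = -47*(-55/8 + 3/4) + 49 = -47*(-49/8) + 49 = 2303/8 + 49 = 2695/8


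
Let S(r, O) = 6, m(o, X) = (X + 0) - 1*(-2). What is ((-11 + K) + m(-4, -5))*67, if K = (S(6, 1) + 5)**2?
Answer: 7169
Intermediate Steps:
m(o, X) = 2 + X (m(o, X) = X + 2 = 2 + X)
K = 121 (K = (6 + 5)**2 = 11**2 = 121)
((-11 + K) + m(-4, -5))*67 = ((-11 + 121) + (2 - 5))*67 = (110 - 3)*67 = 107*67 = 7169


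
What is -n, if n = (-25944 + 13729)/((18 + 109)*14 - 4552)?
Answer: -12215/2774 ≈ -4.4034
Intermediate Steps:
n = 12215/2774 (n = -12215/(127*14 - 4552) = -12215/(1778 - 4552) = -12215/(-2774) = -12215*(-1/2774) = 12215/2774 ≈ 4.4034)
-n = -1*12215/2774 = -12215/2774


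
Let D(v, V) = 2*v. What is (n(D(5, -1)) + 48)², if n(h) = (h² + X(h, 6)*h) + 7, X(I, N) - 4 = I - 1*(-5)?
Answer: 119025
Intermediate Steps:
X(I, N) = 9 + I (X(I, N) = 4 + (I - 1*(-5)) = 4 + (I + 5) = 4 + (5 + I) = 9 + I)
n(h) = 7 + h² + h*(9 + h) (n(h) = (h² + (9 + h)*h) + 7 = (h² + h*(9 + h)) + 7 = 7 + h² + h*(9 + h))
(n(D(5, -1)) + 48)² = ((7 + (2*5)² + (2*5)*(9 + 2*5)) + 48)² = ((7 + 10² + 10*(9 + 10)) + 48)² = ((7 + 100 + 10*19) + 48)² = ((7 + 100 + 190) + 48)² = (297 + 48)² = 345² = 119025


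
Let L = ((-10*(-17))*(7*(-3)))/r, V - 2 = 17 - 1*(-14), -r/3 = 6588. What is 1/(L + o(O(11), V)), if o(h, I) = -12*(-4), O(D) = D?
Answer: 3294/158707 ≈ 0.020755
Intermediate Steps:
r = -19764 (r = -3*6588 = -19764)
V = 33 (V = 2 + (17 - 1*(-14)) = 2 + (17 + 14) = 2 + 31 = 33)
o(h, I) = 48
L = 595/3294 (L = ((-10*(-17))*(7*(-3)))/(-19764) = (170*(-21))*(-1/19764) = -3570*(-1/19764) = 595/3294 ≈ 0.18063)
1/(L + o(O(11), V)) = 1/(595/3294 + 48) = 1/(158707/3294) = 3294/158707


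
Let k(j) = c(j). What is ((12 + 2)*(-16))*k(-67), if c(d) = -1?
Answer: 224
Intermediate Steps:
k(j) = -1
((12 + 2)*(-16))*k(-67) = ((12 + 2)*(-16))*(-1) = (14*(-16))*(-1) = -224*(-1) = 224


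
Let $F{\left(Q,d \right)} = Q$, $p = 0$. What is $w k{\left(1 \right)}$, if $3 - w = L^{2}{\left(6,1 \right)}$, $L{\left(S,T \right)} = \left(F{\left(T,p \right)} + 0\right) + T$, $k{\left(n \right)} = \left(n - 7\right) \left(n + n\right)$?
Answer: $12$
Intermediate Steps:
$k{\left(n \right)} = 2 n \left(-7 + n\right)$ ($k{\left(n \right)} = \left(-7 + n\right) 2 n = 2 n \left(-7 + n\right)$)
$L{\left(S,T \right)} = 2 T$ ($L{\left(S,T \right)} = \left(T + 0\right) + T = T + T = 2 T$)
$w = -1$ ($w = 3 - \left(2 \cdot 1\right)^{2} = 3 - 2^{2} = 3 - 4 = -1$)
$w k{\left(1 \right)} = - 2 \cdot 1 \left(-7 + 1\right) = - 2 \cdot 1 \left(-6\right) = \left(-1\right) \left(-12\right) = 12$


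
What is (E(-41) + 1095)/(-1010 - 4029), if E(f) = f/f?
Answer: -1096/5039 ≈ -0.21750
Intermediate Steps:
E(f) = 1
(E(-41) + 1095)/(-1010 - 4029) = (1 + 1095)/(-1010 - 4029) = 1096/(-5039) = 1096*(-1/5039) = -1096/5039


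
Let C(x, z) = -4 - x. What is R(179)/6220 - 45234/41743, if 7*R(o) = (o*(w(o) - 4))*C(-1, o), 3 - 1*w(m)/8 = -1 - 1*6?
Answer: -918275919/454372555 ≈ -2.0210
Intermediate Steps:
w(m) = 80 (w(m) = 24 - 8*(-1 - 1*6) = 24 - 8*(-1 - 6) = 24 - 8*(-7) = 24 + 56 = 80)
R(o) = -228*o/7 (R(o) = ((o*(80 - 4))*(-4 - 1*(-1)))/7 = ((o*76)*(-4 + 1))/7 = ((76*o)*(-3))/7 = (-228*o)/7 = -228*o/7)
R(179)/6220 - 45234/41743 = -228/7*179/6220 - 45234/41743 = -40812/7*1/6220 - 45234*1/41743 = -10203/10885 - 45234/41743 = -918275919/454372555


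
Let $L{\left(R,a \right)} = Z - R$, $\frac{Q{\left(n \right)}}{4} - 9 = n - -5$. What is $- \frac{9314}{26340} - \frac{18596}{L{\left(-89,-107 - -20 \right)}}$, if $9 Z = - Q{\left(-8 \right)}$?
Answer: $- \frac{735934123}{3411030} \approx -215.75$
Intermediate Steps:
$Q{\left(n \right)} = 56 + 4 n$ ($Q{\left(n \right)} = 36 + 4 \left(n - -5\right) = 36 + 4 \left(n + 5\right) = 36 + 4 \left(5 + n\right) = 36 + \left(20 + 4 n\right) = 56 + 4 n$)
$Z = - \frac{8}{3}$ ($Z = \frac{\left(-1\right) \left(56 + 4 \left(-8\right)\right)}{9} = \frac{\left(-1\right) \left(56 - 32\right)}{9} = \frac{\left(-1\right) 24}{9} = \frac{1}{9} \left(-24\right) = - \frac{8}{3} \approx -2.6667$)
$L{\left(R,a \right)} = - \frac{8}{3} - R$
$- \frac{9314}{26340} - \frac{18596}{L{\left(-89,-107 - -20 \right)}} = - \frac{9314}{26340} - \frac{18596}{- \frac{8}{3} - -89} = \left(-9314\right) \frac{1}{26340} - \frac{18596}{- \frac{8}{3} + 89} = - \frac{4657}{13170} - \frac{18596}{\frac{259}{3}} = - \frac{4657}{13170} - \frac{55788}{259} = - \frac{735934123}{3411030}$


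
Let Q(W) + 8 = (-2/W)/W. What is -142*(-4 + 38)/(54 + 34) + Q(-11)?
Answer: -15217/242 ≈ -62.880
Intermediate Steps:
Q(W) = -8 - 2/W**2 (Q(W) = -8 + (-2/W)/W = -8 - 2/W**2)
-142*(-4 + 38)/(54 + 34) + Q(-11) = -142*(-4 + 38)/(54 + 34) + (-8 - 2/(-11)**2) = -4828/88 + (-8 - 2*1/121) = -4828/88 + (-8 - 2/121) = -142*17/44 - 970/121 = -1207/22 - 970/121 = -15217/242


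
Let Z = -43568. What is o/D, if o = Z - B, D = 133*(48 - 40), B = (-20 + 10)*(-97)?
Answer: -22269/532 ≈ -41.859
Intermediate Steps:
B = 970 (B = -10*(-97) = 970)
D = 1064 (D = 133*8 = 1064)
o = -44538 (o = -43568 - 1*970 = -43568 - 970 = -44538)
o/D = -44538/1064 = -44538*1/1064 = -22269/532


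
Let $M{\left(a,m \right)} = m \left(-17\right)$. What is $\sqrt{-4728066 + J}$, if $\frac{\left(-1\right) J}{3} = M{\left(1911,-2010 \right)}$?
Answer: $4 i \sqrt{301911} \approx 2197.9 i$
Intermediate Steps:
$M{\left(a,m \right)} = - 17 m$
$J = -102510$ ($J = - 3 \left(\left(-17\right) \left(-2010\right)\right) = \left(-3\right) 34170 = -102510$)
$\sqrt{-4728066 + J} = \sqrt{-4728066 - 102510} = \sqrt{-4830576} = 4 i \sqrt{301911}$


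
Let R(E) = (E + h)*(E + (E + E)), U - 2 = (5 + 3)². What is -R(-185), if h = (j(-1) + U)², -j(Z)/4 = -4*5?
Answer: 11727705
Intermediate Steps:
j(Z) = 80 (j(Z) = -(-16)*5 = -4*(-20) = 80)
U = 66 (U = 2 + (5 + 3)² = 2 + 8² = 2 + 64 = 66)
h = 21316 (h = (80 + 66)² = 146² = 21316)
R(E) = 3*E*(21316 + E) (R(E) = (E + 21316)*(E + (E + E)) = (21316 + E)*(E + 2*E) = (21316 + E)*(3*E) = 3*E*(21316 + E))
-R(-185) = -3*(-185)*(21316 - 185) = -3*(-185)*21131 = -1*(-11727705) = 11727705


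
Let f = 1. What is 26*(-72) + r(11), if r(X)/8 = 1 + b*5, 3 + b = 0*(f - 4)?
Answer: -1984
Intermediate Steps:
b = -3 (b = -3 + 0*(1 - 4) = -3 + 0*(-3) = -3 + 0 = -3)
r(X) = -112 (r(X) = 8*(1 - 3*5) = 8*(1 - 15) = 8*(-14) = -112)
26*(-72) + r(11) = 26*(-72) - 112 = -1872 - 112 = -1984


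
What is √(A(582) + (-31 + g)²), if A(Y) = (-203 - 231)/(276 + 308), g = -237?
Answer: √1530984543/146 ≈ 268.00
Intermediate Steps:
A(Y) = -217/292 (A(Y) = -434/584 = -434*1/584 = -217/292)
√(A(582) + (-31 + g)²) = √(-217/292 + (-31 - 237)²) = √(-217/292 + (-268)²) = √(-217/292 + 71824) = √(20972391/292) = √1530984543/146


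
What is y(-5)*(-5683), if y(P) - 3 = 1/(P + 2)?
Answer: -45464/3 ≈ -15155.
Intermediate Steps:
y(P) = 3 + 1/(2 + P) (y(P) = 3 + 1/(P + 2) = 3 + 1/(2 + P))
y(-5)*(-5683) = ((7 + 3*(-5))/(2 - 5))*(-5683) = ((7 - 15)/(-3))*(-5683) = -⅓*(-8)*(-5683) = (8/3)*(-5683) = -45464/3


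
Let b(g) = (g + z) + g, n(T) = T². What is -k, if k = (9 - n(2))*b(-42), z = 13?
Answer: 355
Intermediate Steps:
b(g) = 13 + 2*g (b(g) = (g + 13) + g = (13 + g) + g = 13 + 2*g)
k = -355 (k = (9 - 1*2²)*(13 + 2*(-42)) = (9 - 1*4)*(13 - 84) = (9 - 4)*(-71) = 5*(-71) = -355)
-k = -1*(-355) = 355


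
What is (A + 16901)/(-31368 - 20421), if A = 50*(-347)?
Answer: 449/51789 ≈ 0.0086698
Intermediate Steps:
A = -17350
(A + 16901)/(-31368 - 20421) = (-17350 + 16901)/(-31368 - 20421) = -449/(-51789) = -449*(-1/51789) = 449/51789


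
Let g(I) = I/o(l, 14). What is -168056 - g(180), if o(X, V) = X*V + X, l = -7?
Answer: -1176380/7 ≈ -1.6805e+5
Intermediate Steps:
o(X, V) = X + V*X (o(X, V) = V*X + X = X + V*X)
g(I) = -I/105 (g(I) = I/((-7*(1 + 14))) = I/((-7*15)) = I/(-105) = I*(-1/105) = -I/105)
-168056 - g(180) = -168056 - (-1)*180/105 = -168056 - 1*(-12/7) = -168056 + 12/7 = -1176380/7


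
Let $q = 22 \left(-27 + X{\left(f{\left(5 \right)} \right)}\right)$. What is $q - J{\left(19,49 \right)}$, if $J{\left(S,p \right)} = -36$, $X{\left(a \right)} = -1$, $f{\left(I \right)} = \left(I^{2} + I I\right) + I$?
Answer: $-580$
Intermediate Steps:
$f{\left(I \right)} = I + 2 I^{2}$ ($f{\left(I \right)} = \left(I^{2} + I^{2}\right) + I = 2 I^{2} + I = I + 2 I^{2}$)
$q = -616$ ($q = 22 \left(-27 - 1\right) = 22 \left(-28\right) = -616$)
$q - J{\left(19,49 \right)} = -616 - -36 = -616 + 36 = -580$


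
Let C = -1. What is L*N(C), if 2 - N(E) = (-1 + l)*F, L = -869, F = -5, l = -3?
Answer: 15642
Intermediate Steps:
N(E) = -18 (N(E) = 2 - (-1 - 3)*(-5) = 2 - (-4)*(-5) = 2 - 1*20 = 2 - 20 = -18)
L*N(C) = -869*(-18) = 15642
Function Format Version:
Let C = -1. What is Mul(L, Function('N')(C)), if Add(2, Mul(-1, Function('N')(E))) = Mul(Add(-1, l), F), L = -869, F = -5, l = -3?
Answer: 15642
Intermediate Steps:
Function('N')(E) = -18 (Function('N')(E) = Add(2, Mul(-1, Mul(Add(-1, -3), -5))) = Add(2, Mul(-1, Mul(-4, -5))) = Add(2, Mul(-1, 20)) = Add(2, -20) = -18)
Mul(L, Function('N')(C)) = Mul(-869, -18) = 15642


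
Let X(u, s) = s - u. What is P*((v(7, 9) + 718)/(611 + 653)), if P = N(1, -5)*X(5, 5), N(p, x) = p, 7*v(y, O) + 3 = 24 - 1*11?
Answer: 0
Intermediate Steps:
v(y, O) = 10/7 (v(y, O) = -3/7 + (24 - 1*11)/7 = -3/7 + (24 - 11)/7 = -3/7 + (⅐)*13 = -3/7 + 13/7 = 10/7)
P = 0 (P = 1*(5 - 1*5) = 1*(5 - 5) = 1*0 = 0)
P*((v(7, 9) + 718)/(611 + 653)) = 0*((10/7 + 718)/(611 + 653)) = 0*((5036/7)/1264) = 0*((5036/7)*(1/1264)) = 0*(1259/2212) = 0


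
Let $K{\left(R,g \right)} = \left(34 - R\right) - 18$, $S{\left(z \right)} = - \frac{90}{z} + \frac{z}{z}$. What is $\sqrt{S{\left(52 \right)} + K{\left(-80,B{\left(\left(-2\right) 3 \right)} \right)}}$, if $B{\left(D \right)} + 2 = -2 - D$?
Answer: $\frac{\sqrt{64402}}{26} \approx 9.7606$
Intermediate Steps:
$B{\left(D \right)} = -4 - D$ ($B{\left(D \right)} = -2 - \left(2 + D\right) = -4 - D$)
$S{\left(z \right)} = 1 - \frac{90}{z}$ ($S{\left(z \right)} = - \frac{90}{z} + 1 = 1 - \frac{90}{z}$)
$K{\left(R,g \right)} = 16 - R$ ($K{\left(R,g \right)} = \left(34 - R\right) - 18 = 16 - R$)
$\sqrt{S{\left(52 \right)} + K{\left(-80,B{\left(\left(-2\right) 3 \right)} \right)}} = \sqrt{\frac{-90 + 52}{52} + \left(16 - -80\right)} = \sqrt{\frac{1}{52} \left(-38\right) + \left(16 + 80\right)} = \sqrt{- \frac{19}{26} + 96} = \sqrt{\frac{2477}{26}} = \frac{\sqrt{64402}}{26}$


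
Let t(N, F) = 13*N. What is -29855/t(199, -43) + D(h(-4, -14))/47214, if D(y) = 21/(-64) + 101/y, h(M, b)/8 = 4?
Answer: -90212265833/7817127552 ≈ -11.540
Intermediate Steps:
h(M, b) = 32 (h(M, b) = 8*4 = 32)
D(y) = -21/64 + 101/y (D(y) = 21*(-1/64) + 101/y = -21/64 + 101/y)
-29855/t(199, -43) + D(h(-4, -14))/47214 = -29855/(13*199) + (-21/64 + 101/32)/47214 = -29855/2587 + (-21/64 + 101*(1/32))*(1/47214) = -29855*1/2587 + (-21/64 + 101/32)*(1/47214) = -29855/2587 + (181/64)*(1/47214) = -29855/2587 + 181/3021696 = -90212265833/7817127552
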